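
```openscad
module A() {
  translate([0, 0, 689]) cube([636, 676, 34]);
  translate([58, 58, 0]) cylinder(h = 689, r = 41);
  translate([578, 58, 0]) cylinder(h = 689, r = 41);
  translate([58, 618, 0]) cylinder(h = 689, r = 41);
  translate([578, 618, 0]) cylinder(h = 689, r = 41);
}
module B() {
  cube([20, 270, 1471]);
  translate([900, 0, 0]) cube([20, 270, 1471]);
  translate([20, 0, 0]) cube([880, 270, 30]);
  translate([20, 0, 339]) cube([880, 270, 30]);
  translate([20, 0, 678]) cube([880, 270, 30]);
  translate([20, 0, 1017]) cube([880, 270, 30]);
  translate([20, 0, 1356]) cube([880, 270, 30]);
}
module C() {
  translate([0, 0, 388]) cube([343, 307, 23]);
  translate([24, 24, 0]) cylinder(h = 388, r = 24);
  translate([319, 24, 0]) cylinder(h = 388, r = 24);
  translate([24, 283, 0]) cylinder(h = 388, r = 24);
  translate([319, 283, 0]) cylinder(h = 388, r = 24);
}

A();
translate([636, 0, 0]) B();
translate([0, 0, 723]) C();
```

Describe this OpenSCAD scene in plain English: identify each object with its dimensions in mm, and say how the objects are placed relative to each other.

A is a rectangular dining table. The top is 636×676×34 mm with its upper surface at z = 723 mm. It stands on four round legs of 82 mm diameter, each leg's bounding box inset 17 mm from the nearest pair of top edges, running from the floor to the underside of the top.

B is a bookshelf 920 mm wide overall, 270 mm deep and 1471 mm tall. The two sides are 20 mm thick vertical panels. 5 horizontal shelves of 30 mm thickness span between the inner faces of the sides; the lowest shelf sits on the floor and shelves are stacked with a clear vertical gap of 309 mm between each pair.

C is a simple wooden stool: a rectangular seat 343 mm (x) by 307 mm (y), 23 mm thick, top face at z = 411 mm, on four round legs, each 48 mm in diameter. The legs rest on z = 0, each leg's axis is inset half a diameter from the nearest pair of seat edges (so the leg's bounding box is flush with the corner).

The bookshelf is against the table's +x side, with their −y faces flush. The stool is on top of the table.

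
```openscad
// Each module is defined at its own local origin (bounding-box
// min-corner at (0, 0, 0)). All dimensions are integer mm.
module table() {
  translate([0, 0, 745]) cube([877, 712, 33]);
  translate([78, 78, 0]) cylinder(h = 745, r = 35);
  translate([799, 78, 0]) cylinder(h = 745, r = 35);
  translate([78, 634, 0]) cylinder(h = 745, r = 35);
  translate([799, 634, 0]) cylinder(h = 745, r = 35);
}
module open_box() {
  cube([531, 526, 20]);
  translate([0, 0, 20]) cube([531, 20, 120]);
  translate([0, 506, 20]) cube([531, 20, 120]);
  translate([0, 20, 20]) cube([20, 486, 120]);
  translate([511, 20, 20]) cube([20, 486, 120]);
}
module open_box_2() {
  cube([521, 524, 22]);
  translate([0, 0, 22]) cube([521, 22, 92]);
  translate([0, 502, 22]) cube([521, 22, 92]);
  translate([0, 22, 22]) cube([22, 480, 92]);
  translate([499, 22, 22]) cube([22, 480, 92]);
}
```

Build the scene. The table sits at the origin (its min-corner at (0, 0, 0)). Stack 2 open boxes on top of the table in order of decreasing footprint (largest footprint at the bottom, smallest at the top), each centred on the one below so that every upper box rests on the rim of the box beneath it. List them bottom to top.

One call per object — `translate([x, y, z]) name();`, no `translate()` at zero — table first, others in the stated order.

table();
translate([173, 93, 778]) open_box();
translate([178, 94, 918]) open_box_2();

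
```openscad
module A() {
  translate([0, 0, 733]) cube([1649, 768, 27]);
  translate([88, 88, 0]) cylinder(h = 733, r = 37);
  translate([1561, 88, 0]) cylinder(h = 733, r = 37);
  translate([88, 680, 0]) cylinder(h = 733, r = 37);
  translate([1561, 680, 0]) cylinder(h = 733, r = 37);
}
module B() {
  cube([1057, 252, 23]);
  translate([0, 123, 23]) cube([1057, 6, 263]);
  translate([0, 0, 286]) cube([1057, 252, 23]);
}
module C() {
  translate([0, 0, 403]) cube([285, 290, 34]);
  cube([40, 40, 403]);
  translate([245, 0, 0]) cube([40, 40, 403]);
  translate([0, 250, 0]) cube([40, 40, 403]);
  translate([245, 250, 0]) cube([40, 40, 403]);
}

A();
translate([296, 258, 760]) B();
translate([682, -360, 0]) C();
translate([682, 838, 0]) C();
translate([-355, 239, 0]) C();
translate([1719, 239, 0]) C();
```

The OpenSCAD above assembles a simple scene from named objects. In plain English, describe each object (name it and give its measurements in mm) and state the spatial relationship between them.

A is a rectangular dining table. The top is 1649×768×27 mm with its upper surface at z = 760 mm. It stands on four round legs of 74 mm diameter, each leg's bounding box inset 51 mm from the nearest pair of top edges, running from the floor to the underside of the top.

B is an I-beam lying along x, 1057 mm long. Overall section height 309 mm. Two flanges 252 mm wide (y) and 23 mm thick, one on the floor and one at the top; a web 6 mm thick runs between them, centred on the flange width.

C is a four-legged stool. The seat is a 285×290×34 mm slab whose top surface is at z = 437 mm; four square legs, each 40×40 mm in cross-section, run from the floor (z = 0) to the underside of the seat, each flush with a corner of the seat.

The I-beam is on top of the table, centred. Four stools sit around the table at the −y, +y, −x, +x sides.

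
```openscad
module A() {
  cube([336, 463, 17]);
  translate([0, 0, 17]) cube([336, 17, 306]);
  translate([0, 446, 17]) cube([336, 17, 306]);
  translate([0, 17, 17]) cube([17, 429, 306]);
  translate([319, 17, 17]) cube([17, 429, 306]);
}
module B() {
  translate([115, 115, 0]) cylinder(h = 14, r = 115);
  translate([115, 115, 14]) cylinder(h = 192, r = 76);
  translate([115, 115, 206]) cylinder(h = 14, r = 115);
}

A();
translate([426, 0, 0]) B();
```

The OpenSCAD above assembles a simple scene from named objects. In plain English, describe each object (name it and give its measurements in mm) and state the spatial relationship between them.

A is an open-topped rectangular box: outside dimensions 336×463×323 mm, with a uniform wall and base thickness of 17 mm. The base is a full 336×463 slab on the floor; four walls sit on top of the base. The front and back walls (the −y and +y sides) span the full width; the two side walls fit between them.

B is a spool: two coaxial disc flanges of radius 115 mm and thickness 14 mm, joined by a core cylinder of radius 76 mm and height 192 mm. The lower flange rests on z = 0 and the three cylinders share a vertical axis.

The spool is on the floor beside the open box on its +x side.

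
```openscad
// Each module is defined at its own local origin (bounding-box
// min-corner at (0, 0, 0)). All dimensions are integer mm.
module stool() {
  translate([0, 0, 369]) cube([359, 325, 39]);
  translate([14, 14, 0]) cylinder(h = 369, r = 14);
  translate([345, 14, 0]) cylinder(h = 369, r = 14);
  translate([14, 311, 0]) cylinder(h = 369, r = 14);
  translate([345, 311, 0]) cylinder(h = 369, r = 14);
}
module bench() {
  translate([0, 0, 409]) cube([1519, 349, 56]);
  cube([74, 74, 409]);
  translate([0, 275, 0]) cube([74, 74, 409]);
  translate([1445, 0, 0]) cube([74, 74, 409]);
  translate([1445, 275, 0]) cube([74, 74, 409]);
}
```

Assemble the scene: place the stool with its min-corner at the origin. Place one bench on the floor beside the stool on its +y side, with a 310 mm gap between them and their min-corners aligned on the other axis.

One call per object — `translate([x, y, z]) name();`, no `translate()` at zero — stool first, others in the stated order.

stool();
translate([0, 635, 0]) bench();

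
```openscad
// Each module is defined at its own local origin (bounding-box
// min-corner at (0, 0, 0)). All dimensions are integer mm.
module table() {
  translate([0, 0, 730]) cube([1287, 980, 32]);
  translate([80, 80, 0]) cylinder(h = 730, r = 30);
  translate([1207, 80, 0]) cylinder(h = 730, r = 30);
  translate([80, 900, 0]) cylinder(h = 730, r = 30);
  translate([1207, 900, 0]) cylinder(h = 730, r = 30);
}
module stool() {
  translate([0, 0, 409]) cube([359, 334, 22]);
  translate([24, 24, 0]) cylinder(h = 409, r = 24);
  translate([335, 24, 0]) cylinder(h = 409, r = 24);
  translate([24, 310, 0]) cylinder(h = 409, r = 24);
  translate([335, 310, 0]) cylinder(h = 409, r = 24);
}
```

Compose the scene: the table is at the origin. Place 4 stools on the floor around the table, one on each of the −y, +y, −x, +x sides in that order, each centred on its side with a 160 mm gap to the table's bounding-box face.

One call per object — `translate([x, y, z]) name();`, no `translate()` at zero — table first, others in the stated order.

table();
translate([464, -494, 0]) stool();
translate([464, 1140, 0]) stool();
translate([-519, 323, 0]) stool();
translate([1447, 323, 0]) stool();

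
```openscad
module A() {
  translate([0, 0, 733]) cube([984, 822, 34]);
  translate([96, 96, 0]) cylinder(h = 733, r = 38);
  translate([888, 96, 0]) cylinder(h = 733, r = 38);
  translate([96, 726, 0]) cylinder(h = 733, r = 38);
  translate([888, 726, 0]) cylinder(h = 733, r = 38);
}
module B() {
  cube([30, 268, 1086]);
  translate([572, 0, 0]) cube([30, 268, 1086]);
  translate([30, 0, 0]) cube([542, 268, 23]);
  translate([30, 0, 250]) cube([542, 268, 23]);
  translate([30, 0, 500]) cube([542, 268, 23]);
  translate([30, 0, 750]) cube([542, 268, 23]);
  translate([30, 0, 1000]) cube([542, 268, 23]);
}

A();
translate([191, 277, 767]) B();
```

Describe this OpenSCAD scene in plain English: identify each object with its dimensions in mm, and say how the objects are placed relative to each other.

A is a table with a 984×822 mm rectangular top, 34 mm thick, top surface at z = 767 mm, supported by four round legs of 76 mm diameter, each leg's bounding box inset 58 mm from the nearest pair of top edges, running from the floor.

B is a bookshelf 602 mm wide overall, 268 mm deep and 1086 mm tall. The two sides are 30 mm thick vertical panels. 5 horizontal shelves of 23 mm thickness span between the inner faces of the sides; the lowest shelf sits on the floor and shelves are stacked with a clear vertical gap of 227 mm between each pair.

The bookshelf is on top of the table, centred.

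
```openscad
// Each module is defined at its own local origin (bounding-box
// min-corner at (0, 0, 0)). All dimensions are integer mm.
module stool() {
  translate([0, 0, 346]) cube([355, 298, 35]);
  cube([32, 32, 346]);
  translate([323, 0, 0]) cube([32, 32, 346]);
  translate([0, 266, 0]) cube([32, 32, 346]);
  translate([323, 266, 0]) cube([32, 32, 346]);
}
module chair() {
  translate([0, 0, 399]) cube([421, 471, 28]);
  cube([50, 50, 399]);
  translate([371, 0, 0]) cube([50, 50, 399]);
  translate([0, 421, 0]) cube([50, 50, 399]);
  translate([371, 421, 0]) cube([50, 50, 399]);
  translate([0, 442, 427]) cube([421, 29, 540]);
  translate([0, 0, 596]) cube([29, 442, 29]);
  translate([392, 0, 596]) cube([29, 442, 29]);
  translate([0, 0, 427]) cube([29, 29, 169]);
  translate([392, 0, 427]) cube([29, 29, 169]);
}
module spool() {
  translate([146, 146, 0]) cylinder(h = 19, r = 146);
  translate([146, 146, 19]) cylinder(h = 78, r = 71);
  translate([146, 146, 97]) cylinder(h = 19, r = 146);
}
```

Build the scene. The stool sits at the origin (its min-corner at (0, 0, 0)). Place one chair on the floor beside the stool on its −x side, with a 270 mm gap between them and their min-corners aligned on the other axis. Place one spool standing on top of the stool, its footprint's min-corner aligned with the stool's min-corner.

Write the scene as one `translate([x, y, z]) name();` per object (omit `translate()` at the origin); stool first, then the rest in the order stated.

stool();
translate([-691, 0, 0]) chair();
translate([0, 0, 381]) spool();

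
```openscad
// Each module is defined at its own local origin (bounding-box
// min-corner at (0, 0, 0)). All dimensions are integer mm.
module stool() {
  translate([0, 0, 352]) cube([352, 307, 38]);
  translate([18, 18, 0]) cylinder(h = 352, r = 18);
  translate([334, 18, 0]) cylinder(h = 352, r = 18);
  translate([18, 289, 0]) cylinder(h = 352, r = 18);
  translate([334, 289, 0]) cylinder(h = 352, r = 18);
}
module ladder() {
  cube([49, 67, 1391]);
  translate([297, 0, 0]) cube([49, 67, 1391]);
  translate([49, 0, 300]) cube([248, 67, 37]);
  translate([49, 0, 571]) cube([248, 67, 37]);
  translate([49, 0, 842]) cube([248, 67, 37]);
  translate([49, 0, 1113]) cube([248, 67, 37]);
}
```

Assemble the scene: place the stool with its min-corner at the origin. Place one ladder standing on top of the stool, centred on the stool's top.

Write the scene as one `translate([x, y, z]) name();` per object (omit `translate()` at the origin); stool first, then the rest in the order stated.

stool();
translate([3, 120, 390]) ladder();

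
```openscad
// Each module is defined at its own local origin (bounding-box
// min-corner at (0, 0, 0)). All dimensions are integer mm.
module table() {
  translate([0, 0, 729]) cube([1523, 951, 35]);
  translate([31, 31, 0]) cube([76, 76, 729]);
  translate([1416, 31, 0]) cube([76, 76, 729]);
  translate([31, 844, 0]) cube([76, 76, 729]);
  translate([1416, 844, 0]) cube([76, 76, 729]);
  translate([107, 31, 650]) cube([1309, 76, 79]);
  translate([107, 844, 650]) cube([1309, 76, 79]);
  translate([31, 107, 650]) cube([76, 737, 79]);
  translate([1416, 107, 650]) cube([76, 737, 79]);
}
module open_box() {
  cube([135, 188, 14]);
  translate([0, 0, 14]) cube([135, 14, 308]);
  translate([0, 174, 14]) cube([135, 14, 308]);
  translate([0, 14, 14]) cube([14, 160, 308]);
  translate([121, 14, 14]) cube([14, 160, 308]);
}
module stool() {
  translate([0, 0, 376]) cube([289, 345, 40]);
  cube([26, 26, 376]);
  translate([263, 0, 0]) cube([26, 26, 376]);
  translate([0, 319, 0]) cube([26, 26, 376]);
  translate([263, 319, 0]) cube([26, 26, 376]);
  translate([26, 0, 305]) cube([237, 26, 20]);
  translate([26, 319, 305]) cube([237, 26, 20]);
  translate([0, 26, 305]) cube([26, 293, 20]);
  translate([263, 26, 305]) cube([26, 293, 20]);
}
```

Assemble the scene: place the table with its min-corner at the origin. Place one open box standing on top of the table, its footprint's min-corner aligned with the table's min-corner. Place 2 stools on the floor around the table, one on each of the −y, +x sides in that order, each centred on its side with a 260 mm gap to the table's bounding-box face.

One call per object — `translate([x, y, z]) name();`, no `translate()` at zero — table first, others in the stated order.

table();
translate([0, 0, 764]) open_box();
translate([617, -605, 0]) stool();
translate([1783, 303, 0]) stool();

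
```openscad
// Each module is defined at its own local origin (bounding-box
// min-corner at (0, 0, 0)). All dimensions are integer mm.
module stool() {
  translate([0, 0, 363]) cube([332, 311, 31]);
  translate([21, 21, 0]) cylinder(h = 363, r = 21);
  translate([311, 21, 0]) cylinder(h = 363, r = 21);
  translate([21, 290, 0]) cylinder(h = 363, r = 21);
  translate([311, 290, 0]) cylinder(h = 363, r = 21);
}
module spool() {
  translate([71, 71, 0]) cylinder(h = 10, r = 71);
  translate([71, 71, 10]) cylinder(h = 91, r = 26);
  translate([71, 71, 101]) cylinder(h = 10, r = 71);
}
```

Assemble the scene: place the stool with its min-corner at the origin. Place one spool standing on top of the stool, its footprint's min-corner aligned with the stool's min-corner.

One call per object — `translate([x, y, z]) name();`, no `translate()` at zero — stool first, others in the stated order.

stool();
translate([0, 0, 394]) spool();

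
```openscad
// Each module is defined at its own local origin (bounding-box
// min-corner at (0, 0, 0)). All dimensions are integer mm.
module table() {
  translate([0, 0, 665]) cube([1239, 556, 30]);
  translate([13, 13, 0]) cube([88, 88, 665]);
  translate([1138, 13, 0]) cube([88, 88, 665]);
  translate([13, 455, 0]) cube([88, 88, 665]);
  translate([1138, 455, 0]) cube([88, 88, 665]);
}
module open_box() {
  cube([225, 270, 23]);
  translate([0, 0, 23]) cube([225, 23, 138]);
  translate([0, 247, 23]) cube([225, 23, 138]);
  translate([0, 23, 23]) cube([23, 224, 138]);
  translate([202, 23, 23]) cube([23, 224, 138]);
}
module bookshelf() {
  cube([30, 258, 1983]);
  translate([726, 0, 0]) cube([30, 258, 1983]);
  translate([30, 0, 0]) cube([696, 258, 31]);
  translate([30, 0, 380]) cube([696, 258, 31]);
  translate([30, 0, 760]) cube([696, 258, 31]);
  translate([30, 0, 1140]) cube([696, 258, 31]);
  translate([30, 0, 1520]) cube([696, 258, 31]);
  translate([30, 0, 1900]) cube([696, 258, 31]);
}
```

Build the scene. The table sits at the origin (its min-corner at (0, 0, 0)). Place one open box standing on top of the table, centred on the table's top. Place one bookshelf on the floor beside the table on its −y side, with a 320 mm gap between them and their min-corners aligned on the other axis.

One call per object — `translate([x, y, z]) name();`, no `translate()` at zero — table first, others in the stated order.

table();
translate([507, 143, 695]) open_box();
translate([0, -578, 0]) bookshelf();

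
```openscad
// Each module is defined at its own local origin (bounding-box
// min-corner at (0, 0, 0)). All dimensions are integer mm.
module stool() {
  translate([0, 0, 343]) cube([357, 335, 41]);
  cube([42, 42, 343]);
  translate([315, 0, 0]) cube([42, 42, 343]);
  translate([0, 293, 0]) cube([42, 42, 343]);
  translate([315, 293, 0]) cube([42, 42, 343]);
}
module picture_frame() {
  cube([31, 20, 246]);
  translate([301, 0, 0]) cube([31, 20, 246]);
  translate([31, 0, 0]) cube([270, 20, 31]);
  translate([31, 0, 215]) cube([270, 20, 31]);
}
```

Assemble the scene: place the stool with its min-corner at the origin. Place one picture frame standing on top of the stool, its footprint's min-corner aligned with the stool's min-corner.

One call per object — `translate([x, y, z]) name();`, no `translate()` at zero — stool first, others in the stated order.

stool();
translate([0, 0, 384]) picture_frame();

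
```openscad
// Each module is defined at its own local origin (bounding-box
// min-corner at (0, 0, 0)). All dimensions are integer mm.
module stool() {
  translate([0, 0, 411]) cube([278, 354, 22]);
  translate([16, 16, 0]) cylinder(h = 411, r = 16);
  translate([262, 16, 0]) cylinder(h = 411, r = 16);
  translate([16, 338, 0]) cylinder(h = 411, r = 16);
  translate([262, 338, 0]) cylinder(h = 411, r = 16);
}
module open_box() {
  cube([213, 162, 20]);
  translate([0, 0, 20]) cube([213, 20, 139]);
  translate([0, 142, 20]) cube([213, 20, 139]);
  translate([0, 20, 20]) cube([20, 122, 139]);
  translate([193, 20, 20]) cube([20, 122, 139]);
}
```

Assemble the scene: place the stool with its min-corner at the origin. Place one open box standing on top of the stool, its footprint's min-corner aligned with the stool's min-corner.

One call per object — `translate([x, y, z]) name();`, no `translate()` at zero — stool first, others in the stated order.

stool();
translate([0, 0, 433]) open_box();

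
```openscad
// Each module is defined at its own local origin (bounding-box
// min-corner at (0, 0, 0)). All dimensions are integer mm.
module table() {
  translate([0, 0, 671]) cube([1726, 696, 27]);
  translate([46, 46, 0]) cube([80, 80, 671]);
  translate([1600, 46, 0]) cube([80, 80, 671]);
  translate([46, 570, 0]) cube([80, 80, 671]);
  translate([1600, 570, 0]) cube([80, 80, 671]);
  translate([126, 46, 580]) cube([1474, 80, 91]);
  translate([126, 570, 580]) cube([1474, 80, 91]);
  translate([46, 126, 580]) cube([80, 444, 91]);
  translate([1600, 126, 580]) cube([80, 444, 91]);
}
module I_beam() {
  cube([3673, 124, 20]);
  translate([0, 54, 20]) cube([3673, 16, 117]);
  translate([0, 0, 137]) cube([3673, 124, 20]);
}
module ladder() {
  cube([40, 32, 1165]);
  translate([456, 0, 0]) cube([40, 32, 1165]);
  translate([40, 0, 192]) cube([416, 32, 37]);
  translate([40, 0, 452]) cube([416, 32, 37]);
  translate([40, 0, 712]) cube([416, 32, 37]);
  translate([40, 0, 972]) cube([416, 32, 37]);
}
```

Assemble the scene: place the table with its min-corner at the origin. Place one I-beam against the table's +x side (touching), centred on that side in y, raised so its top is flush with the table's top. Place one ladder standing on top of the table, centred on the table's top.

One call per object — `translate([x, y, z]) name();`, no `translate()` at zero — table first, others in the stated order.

table();
translate([1726, 286, 541]) I_beam();
translate([615, 332, 698]) ladder();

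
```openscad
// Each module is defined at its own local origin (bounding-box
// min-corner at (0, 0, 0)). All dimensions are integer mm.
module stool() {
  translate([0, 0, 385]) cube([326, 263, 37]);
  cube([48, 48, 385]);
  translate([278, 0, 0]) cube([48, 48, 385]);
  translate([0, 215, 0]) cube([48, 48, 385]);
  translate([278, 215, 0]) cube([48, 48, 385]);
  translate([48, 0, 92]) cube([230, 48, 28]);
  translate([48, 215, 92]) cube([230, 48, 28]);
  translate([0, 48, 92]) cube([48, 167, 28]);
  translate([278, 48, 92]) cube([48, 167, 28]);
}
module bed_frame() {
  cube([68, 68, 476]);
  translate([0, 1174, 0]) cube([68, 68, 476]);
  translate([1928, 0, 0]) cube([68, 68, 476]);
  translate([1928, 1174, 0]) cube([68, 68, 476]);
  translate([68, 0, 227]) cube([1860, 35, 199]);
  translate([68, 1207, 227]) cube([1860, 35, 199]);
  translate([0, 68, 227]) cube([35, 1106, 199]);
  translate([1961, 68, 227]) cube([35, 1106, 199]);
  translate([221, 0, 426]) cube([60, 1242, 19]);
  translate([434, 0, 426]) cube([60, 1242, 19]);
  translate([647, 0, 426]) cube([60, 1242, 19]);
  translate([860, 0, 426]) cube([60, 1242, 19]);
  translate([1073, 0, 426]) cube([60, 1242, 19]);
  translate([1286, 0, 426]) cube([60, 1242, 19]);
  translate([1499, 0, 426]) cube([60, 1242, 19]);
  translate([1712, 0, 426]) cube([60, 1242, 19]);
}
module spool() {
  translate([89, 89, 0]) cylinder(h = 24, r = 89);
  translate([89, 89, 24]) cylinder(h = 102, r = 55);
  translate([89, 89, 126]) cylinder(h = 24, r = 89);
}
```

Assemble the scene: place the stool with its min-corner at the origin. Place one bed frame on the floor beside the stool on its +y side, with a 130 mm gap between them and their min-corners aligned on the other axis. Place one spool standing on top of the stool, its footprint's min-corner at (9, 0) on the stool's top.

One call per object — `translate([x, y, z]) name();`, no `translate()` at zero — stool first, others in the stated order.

stool();
translate([0, 393, 0]) bed_frame();
translate([9, 0, 422]) spool();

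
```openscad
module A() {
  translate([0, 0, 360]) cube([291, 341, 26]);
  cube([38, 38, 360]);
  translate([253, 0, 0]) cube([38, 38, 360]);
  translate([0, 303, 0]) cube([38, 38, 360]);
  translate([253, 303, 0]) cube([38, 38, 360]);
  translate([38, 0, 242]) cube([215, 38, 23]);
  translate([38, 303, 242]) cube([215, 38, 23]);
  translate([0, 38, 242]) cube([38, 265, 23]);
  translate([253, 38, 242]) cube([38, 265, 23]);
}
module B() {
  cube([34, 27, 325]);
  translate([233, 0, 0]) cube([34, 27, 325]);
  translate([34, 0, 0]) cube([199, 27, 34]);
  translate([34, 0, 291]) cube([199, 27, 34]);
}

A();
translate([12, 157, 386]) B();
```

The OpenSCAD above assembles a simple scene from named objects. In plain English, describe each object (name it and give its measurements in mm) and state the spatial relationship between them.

A is a four-legged stool. The seat is 291×341 mm, 26 mm thick, top at z = 386 mm. It stands on four square legs, each 38×38 mm in cross-section, from z = 0 to the seat underside, each flush with a corner of the seat. Four stretchers, 38 mm wide and 23 mm tall, connect adjacent legs with their undersides at z = 242 mm, each running between the inner faces of the legs it joins and aligned with the legs' outer faces on the other axis.

B is a rectangular picture frame lying in the x–z plane (depth along y). The opening is 199 mm wide (x) by 257 mm tall (z), surrounded by a border 34 mm wide on all four sides. The frame is 27 mm deep and is made of two full-height vertical stiles with two horizontal rails fitted between them.

The picture frame is on top of the stool, centred.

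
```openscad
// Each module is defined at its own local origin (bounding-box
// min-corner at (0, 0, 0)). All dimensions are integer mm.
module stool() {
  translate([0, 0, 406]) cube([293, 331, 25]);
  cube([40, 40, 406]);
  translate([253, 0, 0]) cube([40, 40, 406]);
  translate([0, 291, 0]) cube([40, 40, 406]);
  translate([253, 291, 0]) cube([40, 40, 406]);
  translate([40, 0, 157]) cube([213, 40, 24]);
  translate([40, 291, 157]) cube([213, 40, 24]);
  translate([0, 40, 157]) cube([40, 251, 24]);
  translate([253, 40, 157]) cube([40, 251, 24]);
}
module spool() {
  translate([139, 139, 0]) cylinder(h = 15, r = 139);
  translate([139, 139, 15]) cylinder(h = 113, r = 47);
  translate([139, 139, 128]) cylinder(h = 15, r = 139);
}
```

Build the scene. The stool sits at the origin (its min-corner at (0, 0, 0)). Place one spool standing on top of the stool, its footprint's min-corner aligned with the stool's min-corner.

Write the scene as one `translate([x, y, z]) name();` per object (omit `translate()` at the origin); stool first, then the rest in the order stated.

stool();
translate([0, 0, 431]) spool();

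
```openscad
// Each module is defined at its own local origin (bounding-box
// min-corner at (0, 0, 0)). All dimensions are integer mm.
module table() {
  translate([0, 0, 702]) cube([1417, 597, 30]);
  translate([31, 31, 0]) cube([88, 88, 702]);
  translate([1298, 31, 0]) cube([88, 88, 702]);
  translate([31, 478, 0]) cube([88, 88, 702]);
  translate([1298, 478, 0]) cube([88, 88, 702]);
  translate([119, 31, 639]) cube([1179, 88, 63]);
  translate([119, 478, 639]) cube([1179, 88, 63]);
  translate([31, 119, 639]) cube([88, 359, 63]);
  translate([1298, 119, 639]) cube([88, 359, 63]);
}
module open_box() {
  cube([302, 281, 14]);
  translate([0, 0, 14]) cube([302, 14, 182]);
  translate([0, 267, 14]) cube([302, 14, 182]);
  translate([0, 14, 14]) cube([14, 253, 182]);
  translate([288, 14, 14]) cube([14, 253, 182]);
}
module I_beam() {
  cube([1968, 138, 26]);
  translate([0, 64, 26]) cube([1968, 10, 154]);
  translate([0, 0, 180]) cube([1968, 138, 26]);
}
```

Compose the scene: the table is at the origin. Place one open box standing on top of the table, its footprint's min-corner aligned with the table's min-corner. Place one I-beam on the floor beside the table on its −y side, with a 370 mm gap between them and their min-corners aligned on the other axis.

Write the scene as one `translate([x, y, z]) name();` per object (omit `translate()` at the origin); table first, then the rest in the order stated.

table();
translate([0, 0, 732]) open_box();
translate([0, -508, 0]) I_beam();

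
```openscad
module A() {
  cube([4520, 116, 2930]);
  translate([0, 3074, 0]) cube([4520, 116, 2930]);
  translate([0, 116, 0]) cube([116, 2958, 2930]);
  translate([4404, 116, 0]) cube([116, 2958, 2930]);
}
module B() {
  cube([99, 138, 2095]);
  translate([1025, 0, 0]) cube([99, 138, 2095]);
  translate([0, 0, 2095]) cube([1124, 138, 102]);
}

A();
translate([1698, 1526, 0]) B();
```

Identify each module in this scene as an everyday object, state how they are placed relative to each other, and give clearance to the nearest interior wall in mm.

A is a house frame. B is a door frame. The door frame sits inside the house frame, centred. The clearance to the nearest interior wall is 1410 mm.

Clearances: x = 1582, y = 1410; minimum 1410 mm.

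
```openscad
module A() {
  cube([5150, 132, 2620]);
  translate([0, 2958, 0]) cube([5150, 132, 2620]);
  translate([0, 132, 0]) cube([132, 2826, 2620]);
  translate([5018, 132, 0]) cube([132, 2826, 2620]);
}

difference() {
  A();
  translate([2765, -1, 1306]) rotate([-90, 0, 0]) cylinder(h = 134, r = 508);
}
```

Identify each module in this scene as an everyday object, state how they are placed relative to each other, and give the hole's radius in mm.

The subtracted cylinder has r = 508 mm.

A is a house frame. The house frame has a circular hole through its front wall. The hole's radius is 508 mm.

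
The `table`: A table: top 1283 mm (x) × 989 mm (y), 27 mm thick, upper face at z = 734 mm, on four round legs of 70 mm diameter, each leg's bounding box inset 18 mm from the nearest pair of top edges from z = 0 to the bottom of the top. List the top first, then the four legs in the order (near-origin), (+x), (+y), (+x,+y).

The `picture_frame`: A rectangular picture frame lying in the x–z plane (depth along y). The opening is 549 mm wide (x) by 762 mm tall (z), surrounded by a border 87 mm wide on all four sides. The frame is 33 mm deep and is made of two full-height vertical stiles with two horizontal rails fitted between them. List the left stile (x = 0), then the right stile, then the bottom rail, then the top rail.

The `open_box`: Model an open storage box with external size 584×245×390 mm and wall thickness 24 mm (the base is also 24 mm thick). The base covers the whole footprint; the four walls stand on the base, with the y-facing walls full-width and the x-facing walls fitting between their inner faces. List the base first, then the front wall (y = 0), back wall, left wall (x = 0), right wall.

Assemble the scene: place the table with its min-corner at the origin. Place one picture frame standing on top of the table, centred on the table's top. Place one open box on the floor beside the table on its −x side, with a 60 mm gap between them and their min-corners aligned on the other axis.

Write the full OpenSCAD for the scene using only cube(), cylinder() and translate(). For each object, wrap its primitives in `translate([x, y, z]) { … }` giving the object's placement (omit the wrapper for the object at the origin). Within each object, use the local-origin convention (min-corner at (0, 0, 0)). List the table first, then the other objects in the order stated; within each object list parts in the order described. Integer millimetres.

translate([0, 0, 707]) cube([1283, 989, 27]);
translate([53, 53, 0]) cylinder(h = 707, r = 35);
translate([1230, 53, 0]) cylinder(h = 707, r = 35);
translate([53, 936, 0]) cylinder(h = 707, r = 35);
translate([1230, 936, 0]) cylinder(h = 707, r = 35);
translate([280, 478, 734]) {
  cube([87, 33, 936]);
  translate([636, 0, 0]) cube([87, 33, 936]);
  translate([87, 0, 0]) cube([549, 33, 87]);
  translate([87, 0, 849]) cube([549, 33, 87]);
}
translate([-644, 0, 0]) {
  cube([584, 245, 24]);
  translate([0, 0, 24]) cube([584, 24, 366]);
  translate([0, 221, 24]) cube([584, 24, 366]);
  translate([0, 24, 24]) cube([24, 197, 366]);
  translate([560, 24, 24]) cube([24, 197, 366]);
}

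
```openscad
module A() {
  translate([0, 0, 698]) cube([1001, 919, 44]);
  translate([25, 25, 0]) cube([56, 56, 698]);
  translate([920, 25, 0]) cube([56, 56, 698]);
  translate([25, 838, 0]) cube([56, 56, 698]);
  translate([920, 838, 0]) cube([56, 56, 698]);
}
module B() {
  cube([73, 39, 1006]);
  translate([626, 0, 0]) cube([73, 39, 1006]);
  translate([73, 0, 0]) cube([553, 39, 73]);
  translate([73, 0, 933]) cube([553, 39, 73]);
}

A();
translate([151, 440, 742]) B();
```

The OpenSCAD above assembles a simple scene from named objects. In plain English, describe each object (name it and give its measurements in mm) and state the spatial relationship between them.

A is a rectangular dining table. The top is 1001×919×44 mm with its upper surface at z = 742 mm. It stands on four 56×56 mm square legs, each inset 25 mm from the nearest pair of top edges, running from the floor to the underside of the top.

B is a rectangular picture frame lying in the x–z plane (depth along y). The opening is 553 mm wide (x) by 860 mm tall (z), surrounded by a border 73 mm wide on all four sides. The frame is 39 mm deep and is made of two full-height vertical stiles with two horizontal rails fitted between them.

The picture frame is on top of the table, centred.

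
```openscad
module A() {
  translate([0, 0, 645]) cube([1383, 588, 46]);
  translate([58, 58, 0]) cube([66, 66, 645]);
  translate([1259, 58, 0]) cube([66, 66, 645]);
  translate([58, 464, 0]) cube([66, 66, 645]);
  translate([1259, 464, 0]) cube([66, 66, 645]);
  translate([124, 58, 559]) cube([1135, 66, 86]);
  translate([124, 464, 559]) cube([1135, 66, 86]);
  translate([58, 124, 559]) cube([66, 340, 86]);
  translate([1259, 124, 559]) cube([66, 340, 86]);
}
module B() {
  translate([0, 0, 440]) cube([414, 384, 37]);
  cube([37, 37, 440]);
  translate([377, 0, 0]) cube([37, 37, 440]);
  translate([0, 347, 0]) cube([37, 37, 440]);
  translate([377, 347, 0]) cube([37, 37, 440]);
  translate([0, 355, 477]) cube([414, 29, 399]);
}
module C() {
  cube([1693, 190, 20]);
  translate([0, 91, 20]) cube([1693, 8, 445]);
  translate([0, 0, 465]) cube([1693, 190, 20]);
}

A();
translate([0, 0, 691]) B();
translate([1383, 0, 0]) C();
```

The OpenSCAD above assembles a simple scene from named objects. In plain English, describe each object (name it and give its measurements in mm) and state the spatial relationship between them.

A is a table with a 1383×588 mm rectangular top, 46 mm thick, top surface at z = 691 mm, supported by four 66×66 mm square legs, each inset 58 mm from the nearest pair of top edges, running from the floor. Four apron rails, 66 mm thick and 86 mm tall, run between adjacent legs with their top edges flush with the underside of the top and their outer faces flush with the legs' outer faces.

B is a chair. The seat is a 414×384×37 mm slab with its top at z = 477 mm, on four 37×37 mm corner legs (flush with the seat edges, standing on z = 0). A flat backrest 29 mm thick, 399 mm tall, spans the full seat width and rises from the seat top along its +y edge, rear face flush with the rear of the seat.

C is an I-beam lying along x, 1693 mm long. Overall section height 485 mm. Two flanges 190 mm wide (y) and 20 mm thick, one on the floor and one at the top; a web 8 mm thick runs between them, centred on the flange width.

The chair is on top of the table. The I-beam is against the table's +x side, with their −y faces flush.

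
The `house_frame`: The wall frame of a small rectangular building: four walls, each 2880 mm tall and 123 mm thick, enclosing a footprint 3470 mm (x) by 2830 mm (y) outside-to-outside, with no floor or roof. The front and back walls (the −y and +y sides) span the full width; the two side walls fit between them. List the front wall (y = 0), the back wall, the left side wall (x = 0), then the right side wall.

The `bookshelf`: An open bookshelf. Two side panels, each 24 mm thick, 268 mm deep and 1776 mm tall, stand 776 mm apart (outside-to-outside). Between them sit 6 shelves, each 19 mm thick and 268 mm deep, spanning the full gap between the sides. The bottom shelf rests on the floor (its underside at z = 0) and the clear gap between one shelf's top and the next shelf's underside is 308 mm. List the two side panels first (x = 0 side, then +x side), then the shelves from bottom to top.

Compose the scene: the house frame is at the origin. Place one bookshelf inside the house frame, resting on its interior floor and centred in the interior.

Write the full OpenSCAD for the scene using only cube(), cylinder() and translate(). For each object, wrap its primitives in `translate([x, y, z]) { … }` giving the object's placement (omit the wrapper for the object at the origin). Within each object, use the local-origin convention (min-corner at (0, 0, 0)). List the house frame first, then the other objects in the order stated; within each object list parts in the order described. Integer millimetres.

cube([3470, 123, 2880]);
translate([0, 2707, 0]) cube([3470, 123, 2880]);
translate([0, 123, 0]) cube([123, 2584, 2880]);
translate([3347, 123, 0]) cube([123, 2584, 2880]);
translate([1347, 1281, 0]) {
  cube([24, 268, 1776]);
  translate([752, 0, 0]) cube([24, 268, 1776]);
  translate([24, 0, 0]) cube([728, 268, 19]);
  translate([24, 0, 327]) cube([728, 268, 19]);
  translate([24, 0, 654]) cube([728, 268, 19]);
  translate([24, 0, 981]) cube([728, 268, 19]);
  translate([24, 0, 1308]) cube([728, 268, 19]);
  translate([24, 0, 1635]) cube([728, 268, 19]);
}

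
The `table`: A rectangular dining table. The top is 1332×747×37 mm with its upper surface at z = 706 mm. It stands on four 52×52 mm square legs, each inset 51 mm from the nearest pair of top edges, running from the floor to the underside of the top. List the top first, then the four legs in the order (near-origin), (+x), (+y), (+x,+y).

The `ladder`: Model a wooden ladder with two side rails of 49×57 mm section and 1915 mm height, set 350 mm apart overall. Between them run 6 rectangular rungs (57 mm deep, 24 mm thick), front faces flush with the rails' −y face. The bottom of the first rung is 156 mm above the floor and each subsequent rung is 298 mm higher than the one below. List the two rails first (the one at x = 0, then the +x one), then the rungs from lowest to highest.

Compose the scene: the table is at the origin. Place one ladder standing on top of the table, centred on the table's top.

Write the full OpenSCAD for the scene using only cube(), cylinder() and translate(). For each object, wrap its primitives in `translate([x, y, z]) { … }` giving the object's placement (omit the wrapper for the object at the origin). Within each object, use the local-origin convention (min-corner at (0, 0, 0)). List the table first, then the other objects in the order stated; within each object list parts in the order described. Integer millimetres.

translate([0, 0, 669]) cube([1332, 747, 37]);
translate([51, 51, 0]) cube([52, 52, 669]);
translate([1229, 51, 0]) cube([52, 52, 669]);
translate([51, 644, 0]) cube([52, 52, 669]);
translate([1229, 644, 0]) cube([52, 52, 669]);
translate([491, 345, 706]) {
  cube([49, 57, 1915]);
  translate([301, 0, 0]) cube([49, 57, 1915]);
  translate([49, 0, 156]) cube([252, 57, 24]);
  translate([49, 0, 454]) cube([252, 57, 24]);
  translate([49, 0, 752]) cube([252, 57, 24]);
  translate([49, 0, 1050]) cube([252, 57, 24]);
  translate([49, 0, 1348]) cube([252, 57, 24]);
  translate([49, 0, 1646]) cube([252, 57, 24]);
}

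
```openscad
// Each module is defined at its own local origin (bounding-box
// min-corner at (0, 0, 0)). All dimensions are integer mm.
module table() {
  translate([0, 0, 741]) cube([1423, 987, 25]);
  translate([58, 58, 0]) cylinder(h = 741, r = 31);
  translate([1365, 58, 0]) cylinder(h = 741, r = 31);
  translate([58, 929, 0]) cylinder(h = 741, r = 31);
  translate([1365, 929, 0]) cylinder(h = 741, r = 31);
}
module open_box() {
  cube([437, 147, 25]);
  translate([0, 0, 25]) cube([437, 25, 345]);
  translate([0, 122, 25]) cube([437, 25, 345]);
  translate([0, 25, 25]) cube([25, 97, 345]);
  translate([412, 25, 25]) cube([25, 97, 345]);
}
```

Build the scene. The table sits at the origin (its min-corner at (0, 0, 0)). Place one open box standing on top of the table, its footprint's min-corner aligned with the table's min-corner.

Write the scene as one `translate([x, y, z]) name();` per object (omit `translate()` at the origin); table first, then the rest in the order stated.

table();
translate([0, 0, 766]) open_box();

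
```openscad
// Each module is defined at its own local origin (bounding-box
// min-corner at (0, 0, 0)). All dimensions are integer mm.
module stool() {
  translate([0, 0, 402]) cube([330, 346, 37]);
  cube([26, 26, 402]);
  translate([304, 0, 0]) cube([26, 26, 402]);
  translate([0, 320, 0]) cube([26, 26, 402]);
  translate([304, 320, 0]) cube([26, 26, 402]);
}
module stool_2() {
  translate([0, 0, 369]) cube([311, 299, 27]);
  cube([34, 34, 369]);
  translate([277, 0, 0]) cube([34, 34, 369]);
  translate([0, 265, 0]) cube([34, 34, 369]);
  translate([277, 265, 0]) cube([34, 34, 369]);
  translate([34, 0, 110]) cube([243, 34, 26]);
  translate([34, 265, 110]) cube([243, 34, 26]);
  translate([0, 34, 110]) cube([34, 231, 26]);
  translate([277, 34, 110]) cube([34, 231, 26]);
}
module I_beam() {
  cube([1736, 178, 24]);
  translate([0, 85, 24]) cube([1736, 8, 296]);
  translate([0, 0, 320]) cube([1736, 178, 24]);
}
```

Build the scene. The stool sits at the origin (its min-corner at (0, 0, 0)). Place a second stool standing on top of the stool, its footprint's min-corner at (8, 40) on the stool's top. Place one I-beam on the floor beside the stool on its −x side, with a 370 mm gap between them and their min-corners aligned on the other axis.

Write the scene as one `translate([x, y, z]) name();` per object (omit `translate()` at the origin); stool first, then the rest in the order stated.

stool();
translate([8, 40, 439]) stool_2();
translate([-2106, 0, 0]) I_beam();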